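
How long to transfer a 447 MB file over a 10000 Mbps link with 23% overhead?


Effective throughput = 10000 * (1 - 23/100) = 7700 Mbps
File size in Mb = 447 * 8 = 3576 Mb
Time = 3576 / 7700
Time = 0.4644 seconds


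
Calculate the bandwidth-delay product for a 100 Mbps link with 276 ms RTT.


BDP = bandwidth * RTT
= 100 Mbps * 276 ms
= 100 * 1e6 * 276 / 1000 bits
= 27600000 bits
= 3450000 bytes
= 3369.1406 KB
BDP = 27600000 bits (3450000 bytes)


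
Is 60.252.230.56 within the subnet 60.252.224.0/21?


Subnet network: 60.252.224.0
Test IP AND mask: 60.252.224.0
Yes, 60.252.230.56 is in 60.252.224.0/21


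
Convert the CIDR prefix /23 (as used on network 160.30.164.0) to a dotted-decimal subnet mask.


/23 means 23 network bits, 9 host bits
Binary: 11111111111111111111111000000000
Mask: 255.255.254.0


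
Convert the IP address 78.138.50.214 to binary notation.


78 = 01001110
138 = 10001010
50 = 00110010
214 = 11010110
Binary: 01001110.10001010.00110010.11010110


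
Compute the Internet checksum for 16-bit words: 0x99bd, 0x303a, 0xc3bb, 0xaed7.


Sum all words (with carry folding):
+ 0x99bd = 0x99bd
+ 0x303a = 0xc9f7
+ 0xc3bb = 0x8db3
+ 0xaed7 = 0x3c8b
One's complement: ~0x3c8b
Checksum = 0xc374


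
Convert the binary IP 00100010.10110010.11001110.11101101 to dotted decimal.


00100010 = 34
10110010 = 178
11001110 = 206
11101101 = 237
IP: 34.178.206.237


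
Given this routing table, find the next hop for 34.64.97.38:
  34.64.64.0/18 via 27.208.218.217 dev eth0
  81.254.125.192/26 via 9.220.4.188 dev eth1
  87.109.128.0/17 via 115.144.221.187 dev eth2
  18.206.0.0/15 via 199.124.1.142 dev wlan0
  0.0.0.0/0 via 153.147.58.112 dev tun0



Longest prefix match for 34.64.97.38:
  /18 34.64.64.0: MATCH
  /26 81.254.125.192: no
  /17 87.109.128.0: no
  /15 18.206.0.0: no
  /0 0.0.0.0: MATCH
Selected: next-hop 27.208.218.217 via eth0 (matched /18)


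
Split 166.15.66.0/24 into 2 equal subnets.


New prefix = 24 + 1 = 25
Each subnet has 128 addresses
  166.15.66.0/25
  166.15.66.128/25
Subnets: 166.15.66.0/25, 166.15.66.128/25


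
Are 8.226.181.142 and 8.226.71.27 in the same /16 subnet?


Mask: 255.255.0.0
8.226.181.142 AND mask = 8.226.0.0
8.226.71.27 AND mask = 8.226.0.0
Yes, same subnet (8.226.0.0)


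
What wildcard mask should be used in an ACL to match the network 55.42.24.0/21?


Subnet mask: 255.255.248.0
Wildcard = 255.255.255.255 - subnet mask
255 - 255 = 0
255 - 255 = 0
255 - 248 = 7
255 - 0 = 255
Wildcard: 0.0.7.255


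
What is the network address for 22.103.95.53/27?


IP:   00010110.01100111.01011111.00110101
Mask: 11111111.11111111.11111111.11100000
AND operation:
Net:  00010110.01100111.01011111.00100000
Network: 22.103.95.32/27


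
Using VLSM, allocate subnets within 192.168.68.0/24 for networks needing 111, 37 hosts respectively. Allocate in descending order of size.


111 hosts -> /25 (126 usable): 192.168.68.0/25
37 hosts -> /26 (62 usable): 192.168.68.128/26
Allocation: 192.168.68.0/25 (111 hosts, 126 usable); 192.168.68.128/26 (37 hosts, 62 usable)


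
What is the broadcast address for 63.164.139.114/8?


Network: 63.0.0.0/8
Host bits = 24
Set all host bits to 1:
Broadcast: 63.255.255.255


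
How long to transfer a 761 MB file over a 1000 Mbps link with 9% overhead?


Effective throughput = 1000 * (1 - 9/100) = 910 Mbps
File size in Mb = 761 * 8 = 6088 Mb
Time = 6088 / 910
Time = 6.6901 seconds


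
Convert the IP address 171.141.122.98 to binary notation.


171 = 10101011
141 = 10001101
122 = 01111010
98 = 01100010
Binary: 10101011.10001101.01111010.01100010


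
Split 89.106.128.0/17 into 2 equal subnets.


New prefix = 17 + 1 = 18
Each subnet has 16384 addresses
  89.106.128.0/18
  89.106.192.0/18
Subnets: 89.106.128.0/18, 89.106.192.0/18


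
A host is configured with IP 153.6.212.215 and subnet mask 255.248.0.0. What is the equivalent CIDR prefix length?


Binary: 11111111.11111000.00000000.00000000
Count leading 1s
Prefix: /13


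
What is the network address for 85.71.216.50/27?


IP:   01010101.01000111.11011000.00110010
Mask: 11111111.11111111.11111111.11100000
AND operation:
Net:  01010101.01000111.11011000.00100000
Network: 85.71.216.32/27


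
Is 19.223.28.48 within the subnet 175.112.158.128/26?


Subnet network: 175.112.158.128
Test IP AND mask: 19.223.28.0
No, 19.223.28.48 is not in 175.112.158.128/26


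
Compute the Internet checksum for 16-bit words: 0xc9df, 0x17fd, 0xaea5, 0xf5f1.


Sum all words (with carry folding):
+ 0xc9df = 0xc9df
+ 0x17fd = 0xe1dc
+ 0xaea5 = 0x9082
+ 0xf5f1 = 0x8674
One's complement: ~0x8674
Checksum = 0x798b


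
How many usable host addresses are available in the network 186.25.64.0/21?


Host bits = 32 - 21 = 11
Total addresses = 2^11 = 2048
Usable = total - 2 (network and broadcast)
Usable hosts: 2046


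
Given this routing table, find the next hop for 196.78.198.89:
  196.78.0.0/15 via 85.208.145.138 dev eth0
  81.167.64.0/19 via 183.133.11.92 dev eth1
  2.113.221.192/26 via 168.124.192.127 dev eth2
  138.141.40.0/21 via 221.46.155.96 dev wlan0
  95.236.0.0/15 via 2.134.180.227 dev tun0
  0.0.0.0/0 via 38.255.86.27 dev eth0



Longest prefix match for 196.78.198.89:
  /15 196.78.0.0: MATCH
  /19 81.167.64.0: no
  /26 2.113.221.192: no
  /21 138.141.40.0: no
  /15 95.236.0.0: no
  /0 0.0.0.0: MATCH
Selected: next-hop 85.208.145.138 via eth0 (matched /15)


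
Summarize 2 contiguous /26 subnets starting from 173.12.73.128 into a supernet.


Original prefix: /26
Number of subnets: 2 = 2^1
New prefix = 26 - 1 = 25
Supernet: 173.12.73.128/25


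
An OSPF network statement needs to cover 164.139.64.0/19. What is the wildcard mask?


Subnet mask: 255.255.224.0
Wildcard = 255.255.255.255 - subnet mask
255 - 255 = 0
255 - 255 = 0
255 - 224 = 31
255 - 0 = 255
Wildcard: 0.0.31.255


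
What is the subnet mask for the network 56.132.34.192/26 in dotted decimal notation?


/26 means 26 network bits, 6 host bits
Binary: 11111111111111111111111111000000
Mask: 255.255.255.192


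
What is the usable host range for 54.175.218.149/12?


Network: 54.160.0.0
Broadcast: 54.175.255.255
First usable = network + 1
Last usable = broadcast - 1
Range: 54.160.0.1 to 54.175.255.254


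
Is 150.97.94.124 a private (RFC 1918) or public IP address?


RFC 1918 private ranges:
  10.0.0.0/8 (10.0.0.0 - 10.255.255.255)
  172.16.0.0/12 (172.16.0.0 - 172.31.255.255)
  192.168.0.0/16 (192.168.0.0 - 192.168.255.255)
Public (not in any RFC 1918 range)


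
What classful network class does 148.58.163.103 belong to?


First octet: 148
Binary: 10010100
10xxxxxx -> Class B (128-191)
Class B, default mask 255.255.0.0 (/16)


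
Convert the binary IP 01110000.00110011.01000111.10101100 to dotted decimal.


01110000 = 112
00110011 = 51
01000111 = 71
10101100 = 172
IP: 112.51.71.172


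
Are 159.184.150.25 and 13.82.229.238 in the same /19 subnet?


Mask: 255.255.224.0
159.184.150.25 AND mask = 159.184.128.0
13.82.229.238 AND mask = 13.82.224.0
No, different subnets (159.184.128.0 vs 13.82.224.0)


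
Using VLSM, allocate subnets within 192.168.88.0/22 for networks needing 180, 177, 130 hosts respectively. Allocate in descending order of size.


180 hosts -> /24 (254 usable): 192.168.88.0/24
177 hosts -> /24 (254 usable): 192.168.89.0/24
130 hosts -> /24 (254 usable): 192.168.90.0/24
Allocation: 192.168.88.0/24 (180 hosts, 254 usable); 192.168.89.0/24 (177 hosts, 254 usable); 192.168.90.0/24 (130 hosts, 254 usable)


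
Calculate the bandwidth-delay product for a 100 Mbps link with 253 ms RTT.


BDP = bandwidth * RTT
= 100 Mbps * 253 ms
= 100 * 1e6 * 253 / 1000 bits
= 25300000 bits
= 3162500 bytes
= 3088.3789 KB
BDP = 25300000 bits (3162500 bytes)


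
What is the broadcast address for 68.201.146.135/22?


Network: 68.201.144.0/22
Host bits = 10
Set all host bits to 1:
Broadcast: 68.201.147.255


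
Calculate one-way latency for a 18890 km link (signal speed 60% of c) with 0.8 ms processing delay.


Speed = 0.6 * 3e5 km/s = 180000 km/s
Propagation delay = 18890 / 180000 = 0.1049 s = 104.9444 ms
Processing delay = 0.8 ms
Total one-way latency = 105.7444 ms


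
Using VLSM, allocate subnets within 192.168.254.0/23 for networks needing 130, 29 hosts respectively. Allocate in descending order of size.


130 hosts -> /24 (254 usable): 192.168.254.0/24
29 hosts -> /27 (30 usable): 192.168.255.0/27
Allocation: 192.168.254.0/24 (130 hosts, 254 usable); 192.168.255.0/27 (29 hosts, 30 usable)


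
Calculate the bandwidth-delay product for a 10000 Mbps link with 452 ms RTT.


BDP = bandwidth * RTT
= 10000 Mbps * 452 ms
= 10000 * 1e6 * 452 / 1000 bits
= 4520000000 bits
= 565000000 bytes
= 551757.8125 KB
BDP = 4520000000 bits (565000000 bytes)


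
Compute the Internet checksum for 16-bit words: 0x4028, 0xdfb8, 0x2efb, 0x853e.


Sum all words (with carry folding):
+ 0x4028 = 0x4028
+ 0xdfb8 = 0x1fe1
+ 0x2efb = 0x4edc
+ 0x853e = 0xd41a
One's complement: ~0xd41a
Checksum = 0x2be5


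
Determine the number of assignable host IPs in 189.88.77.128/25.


Host bits = 32 - 25 = 7
Total addresses = 2^7 = 128
Usable = total - 2 (network and broadcast)
Usable hosts: 126


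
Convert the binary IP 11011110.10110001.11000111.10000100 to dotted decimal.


11011110 = 222
10110001 = 177
11000111 = 199
10000100 = 132
IP: 222.177.199.132


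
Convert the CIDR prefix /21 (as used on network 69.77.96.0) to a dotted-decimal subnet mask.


/21 means 21 network bits, 11 host bits
Binary: 11111111111111111111100000000000
Mask: 255.255.248.0


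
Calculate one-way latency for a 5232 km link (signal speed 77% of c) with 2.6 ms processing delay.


Speed = 0.77 * 3e5 km/s = 231000 km/s
Propagation delay = 5232 / 231000 = 0.0226 s = 22.6494 ms
Processing delay = 2.6 ms
Total one-way latency = 25.2494 ms


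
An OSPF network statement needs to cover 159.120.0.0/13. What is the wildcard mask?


Subnet mask: 255.248.0.0
Wildcard = 255.255.255.255 - subnet mask
255 - 255 = 0
255 - 248 = 7
255 - 0 = 255
255 - 0 = 255
Wildcard: 0.7.255.255


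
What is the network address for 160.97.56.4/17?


IP:   10100000.01100001.00111000.00000100
Mask: 11111111.11111111.10000000.00000000
AND operation:
Net:  10100000.01100001.00000000.00000000
Network: 160.97.0.0/17


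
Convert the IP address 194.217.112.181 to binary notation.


194 = 11000010
217 = 11011001
112 = 01110000
181 = 10110101
Binary: 11000010.11011001.01110000.10110101


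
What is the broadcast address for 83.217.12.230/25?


Network: 83.217.12.128/25
Host bits = 7
Set all host bits to 1:
Broadcast: 83.217.12.255


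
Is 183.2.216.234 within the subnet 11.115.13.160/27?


Subnet network: 11.115.13.160
Test IP AND mask: 183.2.216.224
No, 183.2.216.234 is not in 11.115.13.160/27


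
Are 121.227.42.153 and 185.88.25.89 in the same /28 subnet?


Mask: 255.255.255.240
121.227.42.153 AND mask = 121.227.42.144
185.88.25.89 AND mask = 185.88.25.80
No, different subnets (121.227.42.144 vs 185.88.25.80)


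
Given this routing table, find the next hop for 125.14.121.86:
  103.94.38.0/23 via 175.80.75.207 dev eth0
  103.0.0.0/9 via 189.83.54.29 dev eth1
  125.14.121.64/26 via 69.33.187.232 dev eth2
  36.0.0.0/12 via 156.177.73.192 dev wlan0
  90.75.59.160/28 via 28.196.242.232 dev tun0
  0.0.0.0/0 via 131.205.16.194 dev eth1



Longest prefix match for 125.14.121.86:
  /23 103.94.38.0: no
  /9 103.0.0.0: no
  /26 125.14.121.64: MATCH
  /12 36.0.0.0: no
  /28 90.75.59.160: no
  /0 0.0.0.0: MATCH
Selected: next-hop 69.33.187.232 via eth2 (matched /26)


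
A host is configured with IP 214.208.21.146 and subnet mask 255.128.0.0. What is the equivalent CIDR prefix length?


Binary: 11111111.10000000.00000000.00000000
Count leading 1s
Prefix: /9


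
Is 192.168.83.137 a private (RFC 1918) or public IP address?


RFC 1918 private ranges:
  10.0.0.0/8 (10.0.0.0 - 10.255.255.255)
  172.16.0.0/12 (172.16.0.0 - 172.31.255.255)
  192.168.0.0/16 (192.168.0.0 - 192.168.255.255)
Private (in 192.168.0.0/16)


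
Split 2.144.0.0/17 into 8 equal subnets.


New prefix = 17 + 3 = 20
Each subnet has 4096 addresses
  2.144.0.0/20
  2.144.16.0/20
  2.144.32.0/20
  2.144.48.0/20
  2.144.64.0/20
  2.144.80.0/20
  2.144.96.0/20
  2.144.112.0/20
Subnets: 2.144.0.0/20, 2.144.16.0/20, 2.144.32.0/20, 2.144.48.0/20, 2.144.64.0/20, 2.144.80.0/20, 2.144.96.0/20, 2.144.112.0/20


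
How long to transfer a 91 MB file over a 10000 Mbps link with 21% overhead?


Effective throughput = 10000 * (1 - 21/100) = 7900 Mbps
File size in Mb = 91 * 8 = 728 Mb
Time = 728 / 7900
Time = 0.0922 seconds


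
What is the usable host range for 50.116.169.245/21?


Network: 50.116.168.0
Broadcast: 50.116.175.255
First usable = network + 1
Last usable = broadcast - 1
Range: 50.116.168.1 to 50.116.175.254


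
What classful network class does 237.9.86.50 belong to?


First octet: 237
Binary: 11101101
1110xxxx -> Class D (224-239)
Class D (multicast), default mask N/A


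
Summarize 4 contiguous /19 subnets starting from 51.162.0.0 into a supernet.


Original prefix: /19
Number of subnets: 4 = 2^2
New prefix = 19 - 2 = 17
Supernet: 51.162.0.0/17


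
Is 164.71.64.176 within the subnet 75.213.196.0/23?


Subnet network: 75.213.196.0
Test IP AND mask: 164.71.64.0
No, 164.71.64.176 is not in 75.213.196.0/23


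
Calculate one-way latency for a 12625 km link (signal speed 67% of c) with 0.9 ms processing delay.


Speed = 0.67 * 3e5 km/s = 201000 km/s
Propagation delay = 12625 / 201000 = 0.0628 s = 62.8109 ms
Processing delay = 0.9 ms
Total one-way latency = 63.7109 ms


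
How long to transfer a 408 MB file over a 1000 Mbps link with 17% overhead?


Effective throughput = 1000 * (1 - 17/100) = 830 Mbps
File size in Mb = 408 * 8 = 3264 Mb
Time = 3264 / 830
Time = 3.9325 seconds


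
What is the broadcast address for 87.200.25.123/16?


Network: 87.200.0.0/16
Host bits = 16
Set all host bits to 1:
Broadcast: 87.200.255.255


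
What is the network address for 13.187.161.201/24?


IP:   00001101.10111011.10100001.11001001
Mask: 11111111.11111111.11111111.00000000
AND operation:
Net:  00001101.10111011.10100001.00000000
Network: 13.187.161.0/24


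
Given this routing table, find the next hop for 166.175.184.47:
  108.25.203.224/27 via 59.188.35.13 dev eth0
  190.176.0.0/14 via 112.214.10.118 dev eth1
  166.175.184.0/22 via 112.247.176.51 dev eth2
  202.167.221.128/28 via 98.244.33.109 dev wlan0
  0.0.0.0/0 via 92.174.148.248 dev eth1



Longest prefix match for 166.175.184.47:
  /27 108.25.203.224: no
  /14 190.176.0.0: no
  /22 166.175.184.0: MATCH
  /28 202.167.221.128: no
  /0 0.0.0.0: MATCH
Selected: next-hop 112.247.176.51 via eth2 (matched /22)


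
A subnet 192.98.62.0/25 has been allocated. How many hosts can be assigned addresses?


Host bits = 32 - 25 = 7
Total addresses = 2^7 = 128
Usable = total - 2 (network and broadcast)
Usable hosts: 126


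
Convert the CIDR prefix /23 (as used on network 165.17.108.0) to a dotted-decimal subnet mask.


/23 means 23 network bits, 9 host bits
Binary: 11111111111111111111111000000000
Mask: 255.255.254.0


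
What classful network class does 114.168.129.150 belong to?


First octet: 114
Binary: 01110010
0xxxxxxx -> Class A (1-126)
Class A, default mask 255.0.0.0 (/8)


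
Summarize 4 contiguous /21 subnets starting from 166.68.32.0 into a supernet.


Original prefix: /21
Number of subnets: 4 = 2^2
New prefix = 21 - 2 = 19
Supernet: 166.68.32.0/19


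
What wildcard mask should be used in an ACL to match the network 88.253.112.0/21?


Subnet mask: 255.255.248.0
Wildcard = 255.255.255.255 - subnet mask
255 - 255 = 0
255 - 255 = 0
255 - 248 = 7
255 - 0 = 255
Wildcard: 0.0.7.255


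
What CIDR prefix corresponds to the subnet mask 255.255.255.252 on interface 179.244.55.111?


Binary: 11111111.11111111.11111111.11111100
Count leading 1s
Prefix: /30


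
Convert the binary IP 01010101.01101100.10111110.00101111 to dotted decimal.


01010101 = 85
01101100 = 108
10111110 = 190
00101111 = 47
IP: 85.108.190.47


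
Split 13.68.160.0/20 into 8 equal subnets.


New prefix = 20 + 3 = 23
Each subnet has 512 addresses
  13.68.160.0/23
  13.68.162.0/23
  13.68.164.0/23
  13.68.166.0/23
  13.68.168.0/23
  13.68.170.0/23
  13.68.172.0/23
  13.68.174.0/23
Subnets: 13.68.160.0/23, 13.68.162.0/23, 13.68.164.0/23, 13.68.166.0/23, 13.68.168.0/23, 13.68.170.0/23, 13.68.172.0/23, 13.68.174.0/23


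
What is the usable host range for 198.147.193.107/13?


Network: 198.144.0.0
Broadcast: 198.151.255.255
First usable = network + 1
Last usable = broadcast - 1
Range: 198.144.0.1 to 198.151.255.254


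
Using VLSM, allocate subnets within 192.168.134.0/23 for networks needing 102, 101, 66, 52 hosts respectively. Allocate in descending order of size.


102 hosts -> /25 (126 usable): 192.168.134.0/25
101 hosts -> /25 (126 usable): 192.168.134.128/25
66 hosts -> /25 (126 usable): 192.168.135.0/25
52 hosts -> /26 (62 usable): 192.168.135.128/26
Allocation: 192.168.134.0/25 (102 hosts, 126 usable); 192.168.134.128/25 (101 hosts, 126 usable); 192.168.135.0/25 (66 hosts, 126 usable); 192.168.135.128/26 (52 hosts, 62 usable)


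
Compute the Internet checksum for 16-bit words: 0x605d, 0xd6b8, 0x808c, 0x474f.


Sum all words (with carry folding):
+ 0x605d = 0x605d
+ 0xd6b8 = 0x3716
+ 0x808c = 0xb7a2
+ 0x474f = 0xfef1
One's complement: ~0xfef1
Checksum = 0x010e


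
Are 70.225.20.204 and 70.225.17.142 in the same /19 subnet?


Mask: 255.255.224.0
70.225.20.204 AND mask = 70.225.0.0
70.225.17.142 AND mask = 70.225.0.0
Yes, same subnet (70.225.0.0)


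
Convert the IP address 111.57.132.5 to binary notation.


111 = 01101111
57 = 00111001
132 = 10000100
5 = 00000101
Binary: 01101111.00111001.10000100.00000101


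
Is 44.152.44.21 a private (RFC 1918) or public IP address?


RFC 1918 private ranges:
  10.0.0.0/8 (10.0.0.0 - 10.255.255.255)
  172.16.0.0/12 (172.16.0.0 - 172.31.255.255)
  192.168.0.0/16 (192.168.0.0 - 192.168.255.255)
Public (not in any RFC 1918 range)


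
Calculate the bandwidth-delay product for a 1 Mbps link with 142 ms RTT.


BDP = bandwidth * RTT
= 1 Mbps * 142 ms
= 1 * 1e6 * 142 / 1000 bits
= 142000 bits
= 17750 bytes
= 17.334 KB
BDP = 142000 bits (17750 bytes)


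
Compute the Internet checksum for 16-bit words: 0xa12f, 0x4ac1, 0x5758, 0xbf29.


Sum all words (with carry folding):
+ 0xa12f = 0xa12f
+ 0x4ac1 = 0xebf0
+ 0x5758 = 0x4349
+ 0xbf29 = 0x0273
One's complement: ~0x0273
Checksum = 0xfd8c


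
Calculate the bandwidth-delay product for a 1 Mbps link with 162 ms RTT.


BDP = bandwidth * RTT
= 1 Mbps * 162 ms
= 1 * 1e6 * 162 / 1000 bits
= 162000 bits
= 20250 bytes
= 19.7754 KB
BDP = 162000 bits (20250 bytes)


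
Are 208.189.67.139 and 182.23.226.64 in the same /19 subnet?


Mask: 255.255.224.0
208.189.67.139 AND mask = 208.189.64.0
182.23.226.64 AND mask = 182.23.224.0
No, different subnets (208.189.64.0 vs 182.23.224.0)


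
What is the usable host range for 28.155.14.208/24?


Network: 28.155.14.0
Broadcast: 28.155.14.255
First usable = network + 1
Last usable = broadcast - 1
Range: 28.155.14.1 to 28.155.14.254


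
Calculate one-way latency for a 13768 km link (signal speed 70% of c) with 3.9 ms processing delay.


Speed = 0.7 * 3e5 km/s = 210000 km/s
Propagation delay = 13768 / 210000 = 0.0656 s = 65.5619 ms
Processing delay = 3.9 ms
Total one-way latency = 69.4619 ms


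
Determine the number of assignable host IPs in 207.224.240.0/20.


Host bits = 32 - 20 = 12
Total addresses = 2^12 = 4096
Usable = total - 2 (network and broadcast)
Usable hosts: 4094


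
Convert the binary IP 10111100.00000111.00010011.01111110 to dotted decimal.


10111100 = 188
00000111 = 7
00010011 = 19
01111110 = 126
IP: 188.7.19.126


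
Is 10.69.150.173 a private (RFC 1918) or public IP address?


RFC 1918 private ranges:
  10.0.0.0/8 (10.0.0.0 - 10.255.255.255)
  172.16.0.0/12 (172.16.0.0 - 172.31.255.255)
  192.168.0.0/16 (192.168.0.0 - 192.168.255.255)
Private (in 10.0.0.0/8)


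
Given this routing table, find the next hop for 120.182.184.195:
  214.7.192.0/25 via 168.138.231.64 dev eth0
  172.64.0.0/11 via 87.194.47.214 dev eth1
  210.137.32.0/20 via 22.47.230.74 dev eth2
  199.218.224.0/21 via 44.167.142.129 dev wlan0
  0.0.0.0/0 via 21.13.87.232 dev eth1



Longest prefix match for 120.182.184.195:
  /25 214.7.192.0: no
  /11 172.64.0.0: no
  /20 210.137.32.0: no
  /21 199.218.224.0: no
  /0 0.0.0.0: MATCH
Selected: next-hop 21.13.87.232 via eth1 (matched /0)


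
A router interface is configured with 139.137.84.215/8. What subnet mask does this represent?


/8 means 8 network bits, 24 host bits
Binary: 11111111000000000000000000000000
Mask: 255.0.0.0


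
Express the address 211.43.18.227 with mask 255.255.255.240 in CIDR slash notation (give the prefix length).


Binary: 11111111.11111111.11111111.11110000
Count leading 1s
Prefix: /28


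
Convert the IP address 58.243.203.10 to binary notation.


58 = 00111010
243 = 11110011
203 = 11001011
10 = 00001010
Binary: 00111010.11110011.11001011.00001010


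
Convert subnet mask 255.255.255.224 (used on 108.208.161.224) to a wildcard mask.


Subnet mask: 255.255.255.224
Wildcard = 255.255.255.255 - subnet mask
255 - 255 = 0
255 - 255 = 0
255 - 255 = 0
255 - 224 = 31
Wildcard: 0.0.0.31


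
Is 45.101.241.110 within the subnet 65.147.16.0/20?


Subnet network: 65.147.16.0
Test IP AND mask: 45.101.240.0
No, 45.101.241.110 is not in 65.147.16.0/20


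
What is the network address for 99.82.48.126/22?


IP:   01100011.01010010.00110000.01111110
Mask: 11111111.11111111.11111100.00000000
AND operation:
Net:  01100011.01010010.00110000.00000000
Network: 99.82.48.0/22


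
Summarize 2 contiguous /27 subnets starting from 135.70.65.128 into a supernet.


Original prefix: /27
Number of subnets: 2 = 2^1
New prefix = 27 - 1 = 26
Supernet: 135.70.65.128/26


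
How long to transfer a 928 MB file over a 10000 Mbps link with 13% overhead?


Effective throughput = 10000 * (1 - 13/100) = 8700 Mbps
File size in Mb = 928 * 8 = 7424 Mb
Time = 7424 / 8700
Time = 0.8533 seconds


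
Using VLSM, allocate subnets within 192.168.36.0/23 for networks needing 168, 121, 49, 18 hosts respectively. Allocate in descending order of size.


168 hosts -> /24 (254 usable): 192.168.36.0/24
121 hosts -> /25 (126 usable): 192.168.37.0/25
49 hosts -> /26 (62 usable): 192.168.37.128/26
18 hosts -> /27 (30 usable): 192.168.37.192/27
Allocation: 192.168.36.0/24 (168 hosts, 254 usable); 192.168.37.0/25 (121 hosts, 126 usable); 192.168.37.128/26 (49 hosts, 62 usable); 192.168.37.192/27 (18 hosts, 30 usable)


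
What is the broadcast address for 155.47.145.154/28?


Network: 155.47.145.144/28
Host bits = 4
Set all host bits to 1:
Broadcast: 155.47.145.159


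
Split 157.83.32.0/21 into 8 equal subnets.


New prefix = 21 + 3 = 24
Each subnet has 256 addresses
  157.83.32.0/24
  157.83.33.0/24
  157.83.34.0/24
  157.83.35.0/24
  157.83.36.0/24
  157.83.37.0/24
  157.83.38.0/24
  157.83.39.0/24
Subnets: 157.83.32.0/24, 157.83.33.0/24, 157.83.34.0/24, 157.83.35.0/24, 157.83.36.0/24, 157.83.37.0/24, 157.83.38.0/24, 157.83.39.0/24


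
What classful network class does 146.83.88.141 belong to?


First octet: 146
Binary: 10010010
10xxxxxx -> Class B (128-191)
Class B, default mask 255.255.0.0 (/16)


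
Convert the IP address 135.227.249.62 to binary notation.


135 = 10000111
227 = 11100011
249 = 11111001
62 = 00111110
Binary: 10000111.11100011.11111001.00111110


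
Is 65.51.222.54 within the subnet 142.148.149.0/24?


Subnet network: 142.148.149.0
Test IP AND mask: 65.51.222.0
No, 65.51.222.54 is not in 142.148.149.0/24


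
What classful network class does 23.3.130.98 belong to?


First octet: 23
Binary: 00010111
0xxxxxxx -> Class A (1-126)
Class A, default mask 255.0.0.0 (/8)


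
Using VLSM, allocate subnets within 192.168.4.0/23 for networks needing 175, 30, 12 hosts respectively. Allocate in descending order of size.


175 hosts -> /24 (254 usable): 192.168.4.0/24
30 hosts -> /27 (30 usable): 192.168.5.0/27
12 hosts -> /28 (14 usable): 192.168.5.32/28
Allocation: 192.168.4.0/24 (175 hosts, 254 usable); 192.168.5.0/27 (30 hosts, 30 usable); 192.168.5.32/28 (12 hosts, 14 usable)


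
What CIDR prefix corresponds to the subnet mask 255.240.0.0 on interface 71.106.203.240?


Binary: 11111111.11110000.00000000.00000000
Count leading 1s
Prefix: /12


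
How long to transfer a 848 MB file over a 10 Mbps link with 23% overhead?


Effective throughput = 10 * (1 - 23/100) = 7.7 Mbps
File size in Mb = 848 * 8 = 6784 Mb
Time = 6784 / 7.7
Time = 881.039 seconds


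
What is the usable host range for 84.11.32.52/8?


Network: 84.0.0.0
Broadcast: 84.255.255.255
First usable = network + 1
Last usable = broadcast - 1
Range: 84.0.0.1 to 84.255.255.254


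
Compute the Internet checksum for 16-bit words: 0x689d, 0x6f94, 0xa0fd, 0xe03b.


Sum all words (with carry folding):
+ 0x689d = 0x689d
+ 0x6f94 = 0xd831
+ 0xa0fd = 0x792f
+ 0xe03b = 0x596b
One's complement: ~0x596b
Checksum = 0xa694


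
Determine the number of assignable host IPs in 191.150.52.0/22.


Host bits = 32 - 22 = 10
Total addresses = 2^10 = 1024
Usable = total - 2 (network and broadcast)
Usable hosts: 1022


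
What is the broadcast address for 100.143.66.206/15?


Network: 100.142.0.0/15
Host bits = 17
Set all host bits to 1:
Broadcast: 100.143.255.255


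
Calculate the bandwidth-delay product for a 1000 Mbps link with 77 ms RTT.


BDP = bandwidth * RTT
= 1000 Mbps * 77 ms
= 1000 * 1e6 * 77 / 1000 bits
= 77000000 bits
= 9625000 bytes
= 9399.4141 KB
BDP = 77000000 bits (9625000 bytes)


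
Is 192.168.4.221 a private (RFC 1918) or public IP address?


RFC 1918 private ranges:
  10.0.0.0/8 (10.0.0.0 - 10.255.255.255)
  172.16.0.0/12 (172.16.0.0 - 172.31.255.255)
  192.168.0.0/16 (192.168.0.0 - 192.168.255.255)
Private (in 192.168.0.0/16)


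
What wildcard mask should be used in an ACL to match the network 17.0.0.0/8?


Subnet mask: 255.0.0.0
Wildcard = 255.255.255.255 - subnet mask
255 - 255 = 0
255 - 0 = 255
255 - 0 = 255
255 - 0 = 255
Wildcard: 0.255.255.255


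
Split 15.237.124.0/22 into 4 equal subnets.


New prefix = 22 + 2 = 24
Each subnet has 256 addresses
  15.237.124.0/24
  15.237.125.0/24
  15.237.126.0/24
  15.237.127.0/24
Subnets: 15.237.124.0/24, 15.237.125.0/24, 15.237.126.0/24, 15.237.127.0/24


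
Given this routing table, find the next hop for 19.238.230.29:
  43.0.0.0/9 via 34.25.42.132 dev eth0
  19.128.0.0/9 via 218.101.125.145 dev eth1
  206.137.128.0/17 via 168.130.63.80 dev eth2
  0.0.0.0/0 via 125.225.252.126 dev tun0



Longest prefix match for 19.238.230.29:
  /9 43.0.0.0: no
  /9 19.128.0.0: MATCH
  /17 206.137.128.0: no
  /0 0.0.0.0: MATCH
Selected: next-hop 218.101.125.145 via eth1 (matched /9)


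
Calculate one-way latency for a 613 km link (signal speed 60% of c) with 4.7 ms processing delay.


Speed = 0.6 * 3e5 km/s = 180000 km/s
Propagation delay = 613 / 180000 = 0.0034 s = 3.4056 ms
Processing delay = 4.7 ms
Total one-way latency = 8.1056 ms


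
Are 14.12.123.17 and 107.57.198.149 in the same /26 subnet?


Mask: 255.255.255.192
14.12.123.17 AND mask = 14.12.123.0
107.57.198.149 AND mask = 107.57.198.128
No, different subnets (14.12.123.0 vs 107.57.198.128)


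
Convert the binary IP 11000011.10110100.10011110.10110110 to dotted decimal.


11000011 = 195
10110100 = 180
10011110 = 158
10110110 = 182
IP: 195.180.158.182


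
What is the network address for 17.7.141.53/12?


IP:   00010001.00000111.10001101.00110101
Mask: 11111111.11110000.00000000.00000000
AND operation:
Net:  00010001.00000000.00000000.00000000
Network: 17.0.0.0/12


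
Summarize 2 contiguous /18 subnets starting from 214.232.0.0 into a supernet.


Original prefix: /18
Number of subnets: 2 = 2^1
New prefix = 18 - 1 = 17
Supernet: 214.232.0.0/17


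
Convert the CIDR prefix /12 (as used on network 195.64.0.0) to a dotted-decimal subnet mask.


/12 means 12 network bits, 20 host bits
Binary: 11111111111100000000000000000000
Mask: 255.240.0.0


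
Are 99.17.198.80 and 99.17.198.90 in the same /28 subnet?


Mask: 255.255.255.240
99.17.198.80 AND mask = 99.17.198.80
99.17.198.90 AND mask = 99.17.198.80
Yes, same subnet (99.17.198.80)


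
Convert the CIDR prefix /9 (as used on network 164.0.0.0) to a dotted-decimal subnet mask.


/9 means 9 network bits, 23 host bits
Binary: 11111111100000000000000000000000
Mask: 255.128.0.0


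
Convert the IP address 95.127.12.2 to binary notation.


95 = 01011111
127 = 01111111
12 = 00001100
2 = 00000010
Binary: 01011111.01111111.00001100.00000010


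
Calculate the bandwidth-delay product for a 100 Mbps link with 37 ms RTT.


BDP = bandwidth * RTT
= 100 Mbps * 37 ms
= 100 * 1e6 * 37 / 1000 bits
= 3700000 bits
= 462500 bytes
= 451.6602 KB
BDP = 3700000 bits (462500 bytes)


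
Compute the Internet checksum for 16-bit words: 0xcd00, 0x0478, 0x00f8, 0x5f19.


Sum all words (with carry folding):
+ 0xcd00 = 0xcd00
+ 0x0478 = 0xd178
+ 0x00f8 = 0xd270
+ 0x5f19 = 0x318a
One's complement: ~0x318a
Checksum = 0xce75


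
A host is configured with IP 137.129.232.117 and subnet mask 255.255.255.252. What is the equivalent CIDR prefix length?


Binary: 11111111.11111111.11111111.11111100
Count leading 1s
Prefix: /30


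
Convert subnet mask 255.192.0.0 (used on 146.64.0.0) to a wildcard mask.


Subnet mask: 255.192.0.0
Wildcard = 255.255.255.255 - subnet mask
255 - 255 = 0
255 - 192 = 63
255 - 0 = 255
255 - 0 = 255
Wildcard: 0.63.255.255


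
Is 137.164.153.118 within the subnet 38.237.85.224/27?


Subnet network: 38.237.85.224
Test IP AND mask: 137.164.153.96
No, 137.164.153.118 is not in 38.237.85.224/27


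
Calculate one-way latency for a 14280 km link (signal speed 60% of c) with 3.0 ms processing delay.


Speed = 0.6 * 3e5 km/s = 180000 km/s
Propagation delay = 14280 / 180000 = 0.0793 s = 79.3333 ms
Processing delay = 3.0 ms
Total one-way latency = 82.3333 ms


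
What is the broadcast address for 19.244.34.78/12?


Network: 19.240.0.0/12
Host bits = 20
Set all host bits to 1:
Broadcast: 19.255.255.255


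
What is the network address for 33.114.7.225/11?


IP:   00100001.01110010.00000111.11100001
Mask: 11111111.11100000.00000000.00000000
AND operation:
Net:  00100001.01100000.00000000.00000000
Network: 33.96.0.0/11


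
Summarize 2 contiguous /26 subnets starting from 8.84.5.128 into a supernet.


Original prefix: /26
Number of subnets: 2 = 2^1
New prefix = 26 - 1 = 25
Supernet: 8.84.5.128/25


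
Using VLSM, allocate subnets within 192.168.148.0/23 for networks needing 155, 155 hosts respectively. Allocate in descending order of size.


155 hosts -> /24 (254 usable): 192.168.148.0/24
155 hosts -> /24 (254 usable): 192.168.149.0/24
Allocation: 192.168.148.0/24 (155 hosts, 254 usable); 192.168.149.0/24 (155 hosts, 254 usable)


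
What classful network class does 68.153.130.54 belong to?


First octet: 68
Binary: 01000100
0xxxxxxx -> Class A (1-126)
Class A, default mask 255.0.0.0 (/8)


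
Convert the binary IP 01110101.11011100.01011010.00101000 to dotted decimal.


01110101 = 117
11011100 = 220
01011010 = 90
00101000 = 40
IP: 117.220.90.40


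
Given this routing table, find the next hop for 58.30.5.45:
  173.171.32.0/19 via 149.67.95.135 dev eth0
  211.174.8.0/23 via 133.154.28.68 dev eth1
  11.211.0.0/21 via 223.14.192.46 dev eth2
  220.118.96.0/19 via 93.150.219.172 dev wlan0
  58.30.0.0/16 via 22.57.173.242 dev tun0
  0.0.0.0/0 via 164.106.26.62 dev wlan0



Longest prefix match for 58.30.5.45:
  /19 173.171.32.0: no
  /23 211.174.8.0: no
  /21 11.211.0.0: no
  /19 220.118.96.0: no
  /16 58.30.0.0: MATCH
  /0 0.0.0.0: MATCH
Selected: next-hop 22.57.173.242 via tun0 (matched /16)


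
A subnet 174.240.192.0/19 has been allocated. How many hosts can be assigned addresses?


Host bits = 32 - 19 = 13
Total addresses = 2^13 = 8192
Usable = total - 2 (network and broadcast)
Usable hosts: 8190


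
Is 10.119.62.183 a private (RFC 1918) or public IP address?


RFC 1918 private ranges:
  10.0.0.0/8 (10.0.0.0 - 10.255.255.255)
  172.16.0.0/12 (172.16.0.0 - 172.31.255.255)
  192.168.0.0/16 (192.168.0.0 - 192.168.255.255)
Private (in 10.0.0.0/8)


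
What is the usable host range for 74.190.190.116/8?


Network: 74.0.0.0
Broadcast: 74.255.255.255
First usable = network + 1
Last usable = broadcast - 1
Range: 74.0.0.1 to 74.255.255.254


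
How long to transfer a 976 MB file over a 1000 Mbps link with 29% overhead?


Effective throughput = 1000 * (1 - 29/100) = 710 Mbps
File size in Mb = 976 * 8 = 7808 Mb
Time = 7808 / 710
Time = 10.9972 seconds


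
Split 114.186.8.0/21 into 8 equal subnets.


New prefix = 21 + 3 = 24
Each subnet has 256 addresses
  114.186.8.0/24
  114.186.9.0/24
  114.186.10.0/24
  114.186.11.0/24
  114.186.12.0/24
  114.186.13.0/24
  114.186.14.0/24
  114.186.15.0/24
Subnets: 114.186.8.0/24, 114.186.9.0/24, 114.186.10.0/24, 114.186.11.0/24, 114.186.12.0/24, 114.186.13.0/24, 114.186.14.0/24, 114.186.15.0/24


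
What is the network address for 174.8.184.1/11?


IP:   10101110.00001000.10111000.00000001
Mask: 11111111.11100000.00000000.00000000
AND operation:
Net:  10101110.00000000.00000000.00000000
Network: 174.0.0.0/11


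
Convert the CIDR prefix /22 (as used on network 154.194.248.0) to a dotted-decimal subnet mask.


/22 means 22 network bits, 10 host bits
Binary: 11111111111111111111110000000000
Mask: 255.255.252.0


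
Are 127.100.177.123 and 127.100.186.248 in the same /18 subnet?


Mask: 255.255.192.0
127.100.177.123 AND mask = 127.100.128.0
127.100.186.248 AND mask = 127.100.128.0
Yes, same subnet (127.100.128.0)


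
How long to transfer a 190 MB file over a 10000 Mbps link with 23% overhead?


Effective throughput = 10000 * (1 - 23/100) = 7700 Mbps
File size in Mb = 190 * 8 = 1520 Mb
Time = 1520 / 7700
Time = 0.1974 seconds


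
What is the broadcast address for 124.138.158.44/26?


Network: 124.138.158.0/26
Host bits = 6
Set all host bits to 1:
Broadcast: 124.138.158.63


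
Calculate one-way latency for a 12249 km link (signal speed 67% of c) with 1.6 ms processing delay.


Speed = 0.67 * 3e5 km/s = 201000 km/s
Propagation delay = 12249 / 201000 = 0.0609 s = 60.9403 ms
Processing delay = 1.6 ms
Total one-way latency = 62.5403 ms


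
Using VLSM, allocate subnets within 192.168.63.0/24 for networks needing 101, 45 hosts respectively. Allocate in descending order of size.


101 hosts -> /25 (126 usable): 192.168.63.0/25
45 hosts -> /26 (62 usable): 192.168.63.128/26
Allocation: 192.168.63.0/25 (101 hosts, 126 usable); 192.168.63.128/26 (45 hosts, 62 usable)


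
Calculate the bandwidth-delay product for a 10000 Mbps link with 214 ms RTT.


BDP = bandwidth * RTT
= 10000 Mbps * 214 ms
= 10000 * 1e6 * 214 / 1000 bits
= 2140000000 bits
= 267500000 bytes
= 261230.4688 KB
BDP = 2140000000 bits (267500000 bytes)


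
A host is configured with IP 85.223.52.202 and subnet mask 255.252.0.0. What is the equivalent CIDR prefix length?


Binary: 11111111.11111100.00000000.00000000
Count leading 1s
Prefix: /14


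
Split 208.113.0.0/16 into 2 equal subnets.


New prefix = 16 + 1 = 17
Each subnet has 32768 addresses
  208.113.0.0/17
  208.113.128.0/17
Subnets: 208.113.0.0/17, 208.113.128.0/17


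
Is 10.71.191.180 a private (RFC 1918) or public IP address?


RFC 1918 private ranges:
  10.0.0.0/8 (10.0.0.0 - 10.255.255.255)
  172.16.0.0/12 (172.16.0.0 - 172.31.255.255)
  192.168.0.0/16 (192.168.0.0 - 192.168.255.255)
Private (in 10.0.0.0/8)


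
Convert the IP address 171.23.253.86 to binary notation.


171 = 10101011
23 = 00010111
253 = 11111101
86 = 01010110
Binary: 10101011.00010111.11111101.01010110


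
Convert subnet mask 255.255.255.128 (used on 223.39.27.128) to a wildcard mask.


Subnet mask: 255.255.255.128
Wildcard = 255.255.255.255 - subnet mask
255 - 255 = 0
255 - 255 = 0
255 - 255 = 0
255 - 128 = 127
Wildcard: 0.0.0.127


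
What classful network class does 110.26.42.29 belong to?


First octet: 110
Binary: 01101110
0xxxxxxx -> Class A (1-126)
Class A, default mask 255.0.0.0 (/8)


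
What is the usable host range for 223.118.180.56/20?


Network: 223.118.176.0
Broadcast: 223.118.191.255
First usable = network + 1
Last usable = broadcast - 1
Range: 223.118.176.1 to 223.118.191.254


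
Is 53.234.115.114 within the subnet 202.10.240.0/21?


Subnet network: 202.10.240.0
Test IP AND mask: 53.234.112.0
No, 53.234.115.114 is not in 202.10.240.0/21


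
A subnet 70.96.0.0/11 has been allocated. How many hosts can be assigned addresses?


Host bits = 32 - 11 = 21
Total addresses = 2^21 = 2097152
Usable = total - 2 (network and broadcast)
Usable hosts: 2097150


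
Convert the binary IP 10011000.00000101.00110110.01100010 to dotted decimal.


10011000 = 152
00000101 = 5
00110110 = 54
01100010 = 98
IP: 152.5.54.98


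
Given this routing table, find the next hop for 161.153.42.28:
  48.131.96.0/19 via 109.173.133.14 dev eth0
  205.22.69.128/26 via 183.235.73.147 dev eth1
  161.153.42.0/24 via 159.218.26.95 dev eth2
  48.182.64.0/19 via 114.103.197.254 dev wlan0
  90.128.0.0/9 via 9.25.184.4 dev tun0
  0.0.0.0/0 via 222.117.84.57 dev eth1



Longest prefix match for 161.153.42.28:
  /19 48.131.96.0: no
  /26 205.22.69.128: no
  /24 161.153.42.0: MATCH
  /19 48.182.64.0: no
  /9 90.128.0.0: no
  /0 0.0.0.0: MATCH
Selected: next-hop 159.218.26.95 via eth2 (matched /24)


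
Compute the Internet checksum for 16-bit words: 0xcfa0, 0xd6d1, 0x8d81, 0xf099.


Sum all words (with carry folding):
+ 0xcfa0 = 0xcfa0
+ 0xd6d1 = 0xa672
+ 0x8d81 = 0x33f4
+ 0xf099 = 0x248e
One's complement: ~0x248e
Checksum = 0xdb71


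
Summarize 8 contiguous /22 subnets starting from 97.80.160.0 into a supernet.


Original prefix: /22
Number of subnets: 8 = 2^3
New prefix = 22 - 3 = 19
Supernet: 97.80.160.0/19


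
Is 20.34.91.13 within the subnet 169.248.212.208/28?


Subnet network: 169.248.212.208
Test IP AND mask: 20.34.91.0
No, 20.34.91.13 is not in 169.248.212.208/28


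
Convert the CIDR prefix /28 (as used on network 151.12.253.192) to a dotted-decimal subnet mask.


/28 means 28 network bits, 4 host bits
Binary: 11111111111111111111111111110000
Mask: 255.255.255.240


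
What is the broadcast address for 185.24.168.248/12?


Network: 185.16.0.0/12
Host bits = 20
Set all host bits to 1:
Broadcast: 185.31.255.255


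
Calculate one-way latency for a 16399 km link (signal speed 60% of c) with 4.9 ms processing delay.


Speed = 0.6 * 3e5 km/s = 180000 km/s
Propagation delay = 16399 / 180000 = 0.0911 s = 91.1056 ms
Processing delay = 4.9 ms
Total one-way latency = 96.0056 ms


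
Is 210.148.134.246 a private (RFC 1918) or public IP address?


RFC 1918 private ranges:
  10.0.0.0/8 (10.0.0.0 - 10.255.255.255)
  172.16.0.0/12 (172.16.0.0 - 172.31.255.255)
  192.168.0.0/16 (192.168.0.0 - 192.168.255.255)
Public (not in any RFC 1918 range)


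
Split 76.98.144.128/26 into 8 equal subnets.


New prefix = 26 + 3 = 29
Each subnet has 8 addresses
  76.98.144.128/29
  76.98.144.136/29
  76.98.144.144/29
  76.98.144.152/29
  76.98.144.160/29
  76.98.144.168/29
  76.98.144.176/29
  76.98.144.184/29
Subnets: 76.98.144.128/29, 76.98.144.136/29, 76.98.144.144/29, 76.98.144.152/29, 76.98.144.160/29, 76.98.144.168/29, 76.98.144.176/29, 76.98.144.184/29
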